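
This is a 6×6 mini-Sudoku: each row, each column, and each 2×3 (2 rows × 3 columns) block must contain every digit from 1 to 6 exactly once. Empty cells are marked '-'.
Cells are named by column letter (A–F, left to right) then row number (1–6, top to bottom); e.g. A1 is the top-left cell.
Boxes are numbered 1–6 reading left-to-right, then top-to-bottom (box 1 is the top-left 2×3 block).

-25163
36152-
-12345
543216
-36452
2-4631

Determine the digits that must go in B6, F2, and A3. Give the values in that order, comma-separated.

For B6:
  Row 6 already contains {1, 2, 3, 4, 6}.
  Column B already contains {1, 2, 3, 4, 6}.
  Its 2×3 block (box 5) already contains {2, 3, 4, 6}.
  The only value from 1–6 not eliminated is 5, so B6 = 5.
For F2:
  Row 2 already contains {1, 2, 3, 5, 6}.
  Column F already contains {1, 2, 3, 5, 6}.
  Its 2×3 block (box 2) already contains {1, 2, 3, 5, 6}.
  The only value from 1–6 not eliminated is 4, so F2 = 4.
For A3:
  Row 3 already contains {1, 2, 3, 4, 5}.
  Column A already contains {2, 3, 5}.
  Its 2×3 block (box 3) already contains {1, 2, 3, 4, 5}.
  The only value from 1–6 not eliminated is 6, so A3 = 6.

5,4,6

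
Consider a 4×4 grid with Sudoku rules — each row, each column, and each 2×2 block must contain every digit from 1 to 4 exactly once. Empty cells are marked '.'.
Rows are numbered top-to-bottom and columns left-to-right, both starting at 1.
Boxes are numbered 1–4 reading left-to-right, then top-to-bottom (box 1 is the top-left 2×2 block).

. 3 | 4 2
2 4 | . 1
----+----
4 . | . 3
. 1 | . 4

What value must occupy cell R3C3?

Cell R3C3 itself could take any of {1, 2} by direct elimination.
Consider where 1 can go in box 4.
R4C3 is out (row 4 already has a 1).
So the only cell in box 4 that can hold 1 is R3C3.
Therefore R3C3 = 1.

1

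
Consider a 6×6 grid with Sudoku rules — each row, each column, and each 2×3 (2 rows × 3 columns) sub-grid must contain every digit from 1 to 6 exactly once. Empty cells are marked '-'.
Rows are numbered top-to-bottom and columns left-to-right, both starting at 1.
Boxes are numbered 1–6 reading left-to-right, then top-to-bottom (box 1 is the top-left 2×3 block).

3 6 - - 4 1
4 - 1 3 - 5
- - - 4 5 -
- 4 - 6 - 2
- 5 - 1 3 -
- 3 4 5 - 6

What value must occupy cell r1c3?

Cell r1c3 itself could take any of {2, 5} by direct elimination.
Consider where 5 can go in box 1.
r2c2 is out (row 2 already has a 5).
So the only cell in box 1 that can hold 5 is r1c3.
Therefore r1c3 = 5.

5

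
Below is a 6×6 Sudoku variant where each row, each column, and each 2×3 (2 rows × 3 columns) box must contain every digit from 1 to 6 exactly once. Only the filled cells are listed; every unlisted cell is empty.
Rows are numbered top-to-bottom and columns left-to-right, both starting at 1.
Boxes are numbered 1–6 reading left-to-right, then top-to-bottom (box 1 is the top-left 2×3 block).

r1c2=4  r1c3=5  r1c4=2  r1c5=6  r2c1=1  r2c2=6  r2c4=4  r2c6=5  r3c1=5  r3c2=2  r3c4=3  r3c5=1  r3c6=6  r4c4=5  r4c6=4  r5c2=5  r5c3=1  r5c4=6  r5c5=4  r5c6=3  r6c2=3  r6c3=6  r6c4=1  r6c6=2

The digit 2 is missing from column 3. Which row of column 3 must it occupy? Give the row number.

2

Consider where 2 can go in column 3.
r3c3 is out (row 3 already has a 2).
r4c3 is out (box 3 already has a 2).
So the only cell in column 3 that can hold 2 is r2c3.
That is row 2.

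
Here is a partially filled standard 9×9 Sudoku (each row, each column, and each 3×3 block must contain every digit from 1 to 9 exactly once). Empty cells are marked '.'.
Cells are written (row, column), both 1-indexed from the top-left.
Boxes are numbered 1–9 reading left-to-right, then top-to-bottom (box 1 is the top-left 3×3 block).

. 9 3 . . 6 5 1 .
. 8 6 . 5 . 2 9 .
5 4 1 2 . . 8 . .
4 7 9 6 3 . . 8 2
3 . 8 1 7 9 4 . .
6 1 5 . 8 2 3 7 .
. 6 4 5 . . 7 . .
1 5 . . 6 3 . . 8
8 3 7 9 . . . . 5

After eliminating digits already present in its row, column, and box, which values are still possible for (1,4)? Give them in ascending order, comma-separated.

Row 1 already contains {1, 3, 5, 6, 9}.
Column 4 already contains {1, 2, 5, 6, 9}.
Its 3×3 block (box 2) already contains {2, 5, 6}.
Removing those from 1–9 leaves {4, 7, 8} as the candidates for (1,4).

4,7,8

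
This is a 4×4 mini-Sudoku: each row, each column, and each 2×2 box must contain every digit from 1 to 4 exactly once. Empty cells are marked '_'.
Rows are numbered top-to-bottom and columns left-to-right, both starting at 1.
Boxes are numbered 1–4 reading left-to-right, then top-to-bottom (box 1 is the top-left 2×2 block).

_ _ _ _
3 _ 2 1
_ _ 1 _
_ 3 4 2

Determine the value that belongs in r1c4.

4

Cell r1c4 itself could take any of {3, 4} by direct elimination.
Consider where 4 can go in column 4.
r3c4 is out (box 4 already has a 4).
So the only cell in column 4 that can hold 4 is r1c4.
Therefore r1c4 = 4.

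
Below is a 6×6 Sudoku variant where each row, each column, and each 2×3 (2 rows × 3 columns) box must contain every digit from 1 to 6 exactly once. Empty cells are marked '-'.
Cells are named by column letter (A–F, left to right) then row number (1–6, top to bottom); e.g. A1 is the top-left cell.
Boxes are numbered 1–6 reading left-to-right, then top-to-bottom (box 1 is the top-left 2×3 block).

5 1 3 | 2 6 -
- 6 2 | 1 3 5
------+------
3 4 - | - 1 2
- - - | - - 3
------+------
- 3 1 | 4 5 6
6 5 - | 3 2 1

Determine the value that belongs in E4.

4

Row 4 already contains {3}.
Column E already contains {1, 2, 3, 5, 6}.
Its 2×3 block (box 4) already contains {1, 2, 3}.
The only value from 1–6 not eliminated is 4, so E4 = 4.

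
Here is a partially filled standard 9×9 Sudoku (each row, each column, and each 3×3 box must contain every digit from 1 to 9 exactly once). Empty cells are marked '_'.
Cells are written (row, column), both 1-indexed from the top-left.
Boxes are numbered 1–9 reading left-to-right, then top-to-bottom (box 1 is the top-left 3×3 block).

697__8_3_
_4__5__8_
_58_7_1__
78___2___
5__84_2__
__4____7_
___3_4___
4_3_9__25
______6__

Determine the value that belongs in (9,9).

3

Cell (9,9) itself could take any of {1, 3, 4, 7, 8, 9} by direct elimination.
Consider where 3 can go in box 9.
(7,7) is out (row 7 already has a 3).
(7,8) is out (row 7 already has a 3).
(7,9) is out (row 7 already has a 3).
(8,7) is out (row 8 already has a 3).
(9,8) is out (column 8 already has a 3).
So the only cell in box 9 that can hold 3 is (9,9).
Therefore (9,9) = 3.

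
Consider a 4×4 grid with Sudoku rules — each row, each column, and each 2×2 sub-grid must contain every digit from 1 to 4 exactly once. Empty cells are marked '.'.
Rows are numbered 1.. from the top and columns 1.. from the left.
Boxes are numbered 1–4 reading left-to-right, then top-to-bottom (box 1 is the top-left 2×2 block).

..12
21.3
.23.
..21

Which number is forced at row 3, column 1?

Cell row 3, column 1 itself could take any of {1, 4} by direct elimination.
Consider where 1 can go in column 1.
row 1, column 1 is out (row 1 already has a 1).
row 4, column 1 is out (row 4 already has a 1).
So the only cell in column 1 that can hold 1 is row 3, column 1.
Therefore row 3, column 1 = 1.

1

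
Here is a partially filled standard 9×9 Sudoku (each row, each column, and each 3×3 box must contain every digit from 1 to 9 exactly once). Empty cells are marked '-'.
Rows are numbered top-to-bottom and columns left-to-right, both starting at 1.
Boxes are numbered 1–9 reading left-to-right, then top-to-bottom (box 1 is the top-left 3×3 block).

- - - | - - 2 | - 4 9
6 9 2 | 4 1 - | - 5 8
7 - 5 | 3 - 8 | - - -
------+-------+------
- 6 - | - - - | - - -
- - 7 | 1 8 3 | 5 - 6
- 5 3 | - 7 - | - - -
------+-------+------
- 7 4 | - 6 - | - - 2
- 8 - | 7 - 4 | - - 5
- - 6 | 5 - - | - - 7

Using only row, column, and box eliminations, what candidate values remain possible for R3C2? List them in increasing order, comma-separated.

Row 3 already contains {3, 5, 7, 8}.
Column 2 already contains {5, 6, 7, 8, 9}.
Its 3×3 block (box 1) already contains {2, 5, 6, 7, 9}.
Removing those from 1–9 leaves {1, 4} as the candidates for R3C2.

1,4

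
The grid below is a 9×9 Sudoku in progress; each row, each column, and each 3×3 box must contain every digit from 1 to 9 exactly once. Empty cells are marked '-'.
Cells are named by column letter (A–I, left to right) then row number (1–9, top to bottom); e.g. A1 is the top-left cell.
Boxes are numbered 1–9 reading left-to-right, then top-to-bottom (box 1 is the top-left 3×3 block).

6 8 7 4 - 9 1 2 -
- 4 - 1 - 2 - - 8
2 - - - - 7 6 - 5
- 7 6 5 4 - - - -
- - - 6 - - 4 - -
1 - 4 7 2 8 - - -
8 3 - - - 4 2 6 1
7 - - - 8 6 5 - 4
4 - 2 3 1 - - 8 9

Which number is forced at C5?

8

Cell C5 itself could take any of {3, 5, 8, 9} by direct elimination.
Consider where 8 can go in row 5.
A5 is out (column A already has a 8). B5 is out (column B already has a 8). E5 is out (column E already has a 8). F5 is out (column F already has a 8). The remaining empty cells in row 5 are similarly blocked.
So the only cell in row 5 that can hold 8 is C5.
Therefore C5 = 8.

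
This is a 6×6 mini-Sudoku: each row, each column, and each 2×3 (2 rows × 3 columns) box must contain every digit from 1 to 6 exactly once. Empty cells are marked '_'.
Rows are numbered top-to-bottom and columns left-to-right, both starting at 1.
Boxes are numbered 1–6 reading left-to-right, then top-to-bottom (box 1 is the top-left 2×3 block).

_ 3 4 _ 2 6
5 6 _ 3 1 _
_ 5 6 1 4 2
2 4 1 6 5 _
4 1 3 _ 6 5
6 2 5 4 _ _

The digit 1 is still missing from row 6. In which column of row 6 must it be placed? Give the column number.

Consider where 1 can go in row 6.
R6C5 is out (column 5 already has a 1).
So the only cell in row 6 that can hold 1 is R6C6.
That is column 6.

6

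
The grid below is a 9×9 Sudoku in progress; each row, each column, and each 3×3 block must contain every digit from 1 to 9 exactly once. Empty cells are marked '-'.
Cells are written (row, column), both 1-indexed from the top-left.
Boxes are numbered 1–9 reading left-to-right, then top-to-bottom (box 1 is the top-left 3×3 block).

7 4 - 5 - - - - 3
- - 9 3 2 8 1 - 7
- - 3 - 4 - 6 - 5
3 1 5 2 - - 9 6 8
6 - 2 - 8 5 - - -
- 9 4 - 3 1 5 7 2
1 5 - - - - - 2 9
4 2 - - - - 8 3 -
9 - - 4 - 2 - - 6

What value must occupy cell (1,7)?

2

Row 1 already contains {3, 4, 5, 7}.
Column 7 already contains {1, 5, 6, 8, 9}.
Its 3×3 block (box 3) already contains {1, 3, 5, 6, 7}.
The only value from 1–9 not eliminated is 2, so (1,7) = 2.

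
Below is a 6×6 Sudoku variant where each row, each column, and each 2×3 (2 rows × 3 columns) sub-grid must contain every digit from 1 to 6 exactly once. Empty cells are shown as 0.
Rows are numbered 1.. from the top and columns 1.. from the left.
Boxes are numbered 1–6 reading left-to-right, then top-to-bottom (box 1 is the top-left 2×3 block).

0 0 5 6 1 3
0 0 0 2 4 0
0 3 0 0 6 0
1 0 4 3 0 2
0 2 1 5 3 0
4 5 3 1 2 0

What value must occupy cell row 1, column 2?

Row 1 already contains {1, 3, 5, 6}.
Column 2 already contains {2, 3, 5}.
Its 2×3 block (box 1) already contains {5}.
The only value from 1–6 not eliminated is 4, so row 1, column 2 = 4.

4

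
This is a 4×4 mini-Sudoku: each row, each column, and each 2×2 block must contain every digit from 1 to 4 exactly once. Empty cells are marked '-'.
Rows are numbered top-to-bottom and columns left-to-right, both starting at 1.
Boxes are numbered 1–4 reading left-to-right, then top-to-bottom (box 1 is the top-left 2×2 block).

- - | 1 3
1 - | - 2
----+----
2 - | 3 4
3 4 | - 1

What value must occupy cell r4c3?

Row 4 already contains {1, 3, 4}.
Column 3 already contains {1, 3}.
Its 2×2 block (box 4) already contains {1, 3, 4}.
The only value from 1–4 not eliminated is 2, so r4c3 = 2.

2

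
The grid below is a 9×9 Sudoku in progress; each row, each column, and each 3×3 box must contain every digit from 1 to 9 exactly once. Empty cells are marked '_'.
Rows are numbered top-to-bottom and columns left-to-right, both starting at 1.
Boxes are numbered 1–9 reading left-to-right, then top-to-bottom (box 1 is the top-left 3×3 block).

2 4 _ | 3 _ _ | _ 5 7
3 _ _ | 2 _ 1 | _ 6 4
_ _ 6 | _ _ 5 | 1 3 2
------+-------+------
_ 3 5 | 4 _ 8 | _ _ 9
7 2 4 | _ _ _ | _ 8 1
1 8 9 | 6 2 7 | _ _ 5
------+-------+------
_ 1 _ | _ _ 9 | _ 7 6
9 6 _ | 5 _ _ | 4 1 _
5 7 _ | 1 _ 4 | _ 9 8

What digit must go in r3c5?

4

Cell r3c5 itself could take any of {4, 7, 8, 9} by direct elimination.
Consider where 4 can go in row 3.
r3c1 is out (box 1 already has a 4).
r3c2 is out (column 2 already has a 4).
r3c4 is out (column 4 already has a 4).
So the only cell in row 3 that can hold 4 is r3c5.
Therefore r3c5 = 4.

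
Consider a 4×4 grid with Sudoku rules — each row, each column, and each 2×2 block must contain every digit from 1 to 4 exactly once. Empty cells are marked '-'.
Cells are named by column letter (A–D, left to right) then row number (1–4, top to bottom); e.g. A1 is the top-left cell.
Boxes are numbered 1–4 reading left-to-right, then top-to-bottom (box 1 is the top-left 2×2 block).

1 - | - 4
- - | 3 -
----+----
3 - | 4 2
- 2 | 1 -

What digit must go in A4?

Row 4 already contains {1, 2}.
Column A already contains {1, 3}.
Its 2×2 block (box 3) already contains {2, 3}.
The only value from 1–4 not eliminated is 4, so A4 = 4.

4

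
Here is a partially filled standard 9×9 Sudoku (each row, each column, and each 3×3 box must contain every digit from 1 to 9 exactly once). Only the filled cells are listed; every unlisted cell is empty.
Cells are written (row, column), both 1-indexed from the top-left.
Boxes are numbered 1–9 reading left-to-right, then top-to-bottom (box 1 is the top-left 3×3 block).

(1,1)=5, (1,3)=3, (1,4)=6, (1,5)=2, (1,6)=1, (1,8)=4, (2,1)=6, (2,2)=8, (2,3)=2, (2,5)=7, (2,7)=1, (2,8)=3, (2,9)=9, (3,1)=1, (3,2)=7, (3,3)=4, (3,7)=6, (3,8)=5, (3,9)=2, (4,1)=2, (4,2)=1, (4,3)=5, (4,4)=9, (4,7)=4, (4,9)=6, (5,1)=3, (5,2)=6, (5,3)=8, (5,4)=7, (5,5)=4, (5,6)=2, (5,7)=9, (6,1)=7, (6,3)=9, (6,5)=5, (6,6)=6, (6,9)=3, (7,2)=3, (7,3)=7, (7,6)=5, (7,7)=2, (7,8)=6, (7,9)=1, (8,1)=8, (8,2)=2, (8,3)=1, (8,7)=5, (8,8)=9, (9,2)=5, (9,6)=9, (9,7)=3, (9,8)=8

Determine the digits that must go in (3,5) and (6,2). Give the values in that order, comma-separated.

For (3,5):
  Consider where 9 can go in column 5.
  (4,5) is out (row 4 already has a 9).
  (7,5) is out (box 8 already has a 9).
  (8,5) is out (row 8 already has a 9).
  (9,5) is out (row 9 already has a 9).
  So the only cell in column 5 that can hold 9 is (3,5).
  So (3,5) = 9.
For (6,2):
  Row 6 already contains {3, 5, 6, 7, 9}.
  Column 2 already contains {1, 2, 3, 5, 6, 7, 8}.
  Its 3×3 block (box 4) already contains {1, 2, 3, 5, 6, 7, 8, 9}.
  The only value from 1–9 not eliminated is 4, so (6,2) = 4.

9,4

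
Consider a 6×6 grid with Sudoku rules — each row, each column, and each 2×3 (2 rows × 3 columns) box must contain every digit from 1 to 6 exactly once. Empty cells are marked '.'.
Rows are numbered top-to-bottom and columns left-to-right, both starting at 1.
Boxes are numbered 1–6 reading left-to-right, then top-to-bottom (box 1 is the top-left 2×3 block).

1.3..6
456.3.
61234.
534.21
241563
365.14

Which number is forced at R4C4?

6

Row 4 already contains {1, 2, 3, 4, 5}.
Column 4 already contains {3, 5}.
Its 2×3 block (box 4) already contains {1, 2, 3, 4}.
The only value from 1–6 not eliminated is 6, so R4C4 = 6.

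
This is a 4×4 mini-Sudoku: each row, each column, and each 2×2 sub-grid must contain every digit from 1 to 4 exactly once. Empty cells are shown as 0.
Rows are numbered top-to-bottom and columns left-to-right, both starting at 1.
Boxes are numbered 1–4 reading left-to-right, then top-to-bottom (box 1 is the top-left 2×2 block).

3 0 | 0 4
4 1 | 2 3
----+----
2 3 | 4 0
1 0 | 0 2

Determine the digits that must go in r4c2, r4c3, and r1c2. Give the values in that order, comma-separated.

4,3,2

For r4c2:
  Row 4 already contains {1, 2}.
  Column 2 already contains {1, 3}.
  Its 2×2 block (box 3) already contains {1, 2, 3}.
  The only value from 1–4 not eliminated is 4, so r4c2 = 4.
For r4c3:
  Row 4 already contains {1, 2}.
  Column 3 already contains {2, 4}.
  Its 2×2 block (box 4) already contains {2, 4}.
  The only value from 1–4 not eliminated is 3, so r4c3 = 3.
For r1c2:
  Row 1 already contains {3, 4}.
  Column 2 already contains {1, 3}.
  Its 2×2 block (box 1) already contains {1, 3, 4}.
  The only value from 1–4 not eliminated is 2, so r1c2 = 2.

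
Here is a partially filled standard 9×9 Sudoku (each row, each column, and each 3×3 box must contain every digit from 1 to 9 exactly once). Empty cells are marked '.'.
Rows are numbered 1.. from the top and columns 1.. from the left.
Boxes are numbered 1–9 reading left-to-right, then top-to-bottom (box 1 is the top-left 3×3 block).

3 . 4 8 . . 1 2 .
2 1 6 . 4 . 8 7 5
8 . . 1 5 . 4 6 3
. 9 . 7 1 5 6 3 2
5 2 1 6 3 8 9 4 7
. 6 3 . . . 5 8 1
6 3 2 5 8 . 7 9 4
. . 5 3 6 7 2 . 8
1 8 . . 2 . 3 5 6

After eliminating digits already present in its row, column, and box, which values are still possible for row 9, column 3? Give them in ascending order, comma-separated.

7,9

Row 9 already contains {1, 2, 3, 5, 6, 8}.
Column 3 already contains {1, 2, 3, 4, 5, 6}.
Its 3×3 block (box 7) already contains {1, 2, 3, 5, 6, 8}.
Removing those from 1–9 leaves {7, 9} as the candidates for row 9, column 3.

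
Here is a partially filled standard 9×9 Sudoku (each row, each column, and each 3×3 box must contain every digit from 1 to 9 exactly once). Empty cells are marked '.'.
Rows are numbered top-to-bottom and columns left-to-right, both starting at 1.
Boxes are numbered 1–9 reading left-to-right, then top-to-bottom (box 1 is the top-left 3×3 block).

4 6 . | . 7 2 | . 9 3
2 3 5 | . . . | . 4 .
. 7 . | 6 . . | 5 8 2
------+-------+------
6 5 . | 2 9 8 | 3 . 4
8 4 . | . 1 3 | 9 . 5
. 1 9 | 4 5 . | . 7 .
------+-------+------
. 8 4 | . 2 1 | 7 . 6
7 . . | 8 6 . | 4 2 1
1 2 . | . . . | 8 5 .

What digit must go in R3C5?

Cell R3C5 itself could take any of {3, 4} by direct elimination.
Consider where 3 can go in row 3.
R3C1 is out (box 1 already has a 3).
R3C3 is out (box 1 already has a 3).
R3C6 is out (column 6 already has a 3).
So the only cell in row 3 that can hold 3 is R3C5.
Therefore R3C5 = 3.

3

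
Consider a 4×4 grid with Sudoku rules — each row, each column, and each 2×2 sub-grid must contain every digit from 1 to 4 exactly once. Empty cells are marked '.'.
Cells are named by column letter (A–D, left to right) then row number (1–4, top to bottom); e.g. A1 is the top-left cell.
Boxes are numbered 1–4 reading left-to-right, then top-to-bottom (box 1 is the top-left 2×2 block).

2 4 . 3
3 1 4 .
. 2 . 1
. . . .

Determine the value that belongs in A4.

1

Cell A4 itself could take any of {1, 4} by direct elimination.
Consider where 1 can go in column A.
A3 is out (row 3 already has a 1).
So the only cell in column A that can hold 1 is A4.
Therefore A4 = 1.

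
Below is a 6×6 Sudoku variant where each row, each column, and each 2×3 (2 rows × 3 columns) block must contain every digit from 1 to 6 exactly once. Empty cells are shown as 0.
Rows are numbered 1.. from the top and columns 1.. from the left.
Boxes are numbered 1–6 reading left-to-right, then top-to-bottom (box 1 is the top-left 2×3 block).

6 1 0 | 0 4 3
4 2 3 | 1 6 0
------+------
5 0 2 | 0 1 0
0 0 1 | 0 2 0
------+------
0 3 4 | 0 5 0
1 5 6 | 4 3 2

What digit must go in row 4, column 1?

Row 4 already contains {1, 2}.
Column 1 already contains {1, 4, 5, 6}.
Its 2×3 block (box 3) already contains {1, 2, 5}.
The only value from 1–6 not eliminated is 3, so row 4, column 1 = 3.

3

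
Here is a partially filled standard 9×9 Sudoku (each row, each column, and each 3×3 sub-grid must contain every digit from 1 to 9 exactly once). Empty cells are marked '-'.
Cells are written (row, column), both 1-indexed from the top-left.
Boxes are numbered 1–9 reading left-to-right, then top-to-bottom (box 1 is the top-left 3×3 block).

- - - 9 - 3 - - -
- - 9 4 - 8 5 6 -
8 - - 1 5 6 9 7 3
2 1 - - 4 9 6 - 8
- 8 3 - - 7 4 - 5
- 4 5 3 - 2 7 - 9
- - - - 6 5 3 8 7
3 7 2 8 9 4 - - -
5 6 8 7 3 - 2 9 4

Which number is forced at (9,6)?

Row 9 already contains {2, 3, 4, 5, 6, 7, 8, 9}.
Column 6 already contains {2, 3, 4, 5, 6, 7, 8, 9}.
Its 3×3 block (box 8) already contains {3, 4, 5, 6, 7, 8, 9}.
The only value from 1–9 not eliminated is 1, so (9,6) = 1.

1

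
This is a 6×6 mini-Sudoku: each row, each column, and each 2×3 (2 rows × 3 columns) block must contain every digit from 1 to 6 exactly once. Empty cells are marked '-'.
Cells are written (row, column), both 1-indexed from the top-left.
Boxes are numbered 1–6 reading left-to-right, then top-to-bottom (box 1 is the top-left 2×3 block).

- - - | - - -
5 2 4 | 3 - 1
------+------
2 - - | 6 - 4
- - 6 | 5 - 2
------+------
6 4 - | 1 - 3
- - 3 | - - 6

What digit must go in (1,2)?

Cell (1,2) itself could take any of {1, 3, 6} by direct elimination.
Consider where 6 can go in column 2.
(3,2) is out (row 3 already has a 6).
(4,2) is out (row 4 already has a 6).
(6,2) is out (row 6 already has a 6).
So the only cell in column 2 that can hold 6 is (1,2).
Therefore (1,2) = 6.

6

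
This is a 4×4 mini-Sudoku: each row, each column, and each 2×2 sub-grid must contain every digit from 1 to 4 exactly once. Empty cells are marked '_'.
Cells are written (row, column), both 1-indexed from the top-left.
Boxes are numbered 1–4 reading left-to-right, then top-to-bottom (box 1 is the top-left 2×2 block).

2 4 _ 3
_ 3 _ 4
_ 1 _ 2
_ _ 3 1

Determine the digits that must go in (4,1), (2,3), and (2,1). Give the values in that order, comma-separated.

For (4,1):
  Row 4 already contains {1, 3}.
  Column 1 already contains {2}.
  Its 2×2 block (box 3) already contains {1}.
  The only value from 1–4 not eliminated is 4, so (4,1) = 4.
For (2,3):
  Consider where 2 can go in box 2.
  (1,3) is out (row 1 already has a 2).
  So the only cell in box 2 that can hold 2 is (2,3).
  So (2,3) = 2.
For (2,1):
  Row 2 already contains {3, 4}.
  Column 1 already contains {2}.
  Its 2×2 block (box 1) already contains {2, 3, 4}.
  The only value from 1–4 not eliminated is 1, so (2,1) = 1.

4,2,1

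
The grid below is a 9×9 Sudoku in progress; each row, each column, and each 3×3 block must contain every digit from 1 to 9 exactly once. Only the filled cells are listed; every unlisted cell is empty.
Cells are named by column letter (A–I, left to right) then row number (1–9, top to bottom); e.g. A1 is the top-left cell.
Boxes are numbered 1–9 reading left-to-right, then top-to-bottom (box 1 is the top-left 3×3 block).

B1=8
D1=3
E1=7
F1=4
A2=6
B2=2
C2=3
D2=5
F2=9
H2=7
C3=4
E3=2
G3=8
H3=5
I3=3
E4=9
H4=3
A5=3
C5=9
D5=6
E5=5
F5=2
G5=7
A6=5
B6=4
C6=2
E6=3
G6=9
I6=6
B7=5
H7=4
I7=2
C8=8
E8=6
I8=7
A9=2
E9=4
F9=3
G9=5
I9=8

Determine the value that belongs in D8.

Cell D8 itself could take any of {1, 2, 9} by direct elimination.
Consider where 2 can go in column D.
D3 is out (row 3 already has a 2).
D4 is out (box 5 already has a 2).
D6 is out (row 6 already has a 2).
D7 is out (row 7 already has a 2).
D9 is out (row 9 already has a 2).
So the only cell in column D that can hold 2 is D8.
Therefore D8 = 2.

2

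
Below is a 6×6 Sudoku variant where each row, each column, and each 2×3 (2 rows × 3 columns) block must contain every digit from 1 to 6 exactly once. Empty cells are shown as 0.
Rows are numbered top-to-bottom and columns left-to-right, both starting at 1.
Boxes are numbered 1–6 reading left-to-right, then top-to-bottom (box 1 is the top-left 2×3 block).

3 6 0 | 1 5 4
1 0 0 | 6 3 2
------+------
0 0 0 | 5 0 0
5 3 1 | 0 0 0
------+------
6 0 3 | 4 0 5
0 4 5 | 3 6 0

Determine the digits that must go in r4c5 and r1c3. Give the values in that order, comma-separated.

For r4c5:
  Consider where 4 can go in row 4.
  r4c4 is out (column 4 already has a 4).
  r4c6 is out (column 6 already has a 4).
  So the only cell in row 4 that can hold 4 is r4c5.
  So r4c5 = 4.
For r1c3:
  Row 1 already contains {1, 3, 4, 5, 6}.
  Column 3 already contains {1, 3, 5}.
  Its 2×3 block (box 1) already contains {1, 3, 6}.
  The only value from 1–6 not eliminated is 2, so r1c3 = 2.

4,2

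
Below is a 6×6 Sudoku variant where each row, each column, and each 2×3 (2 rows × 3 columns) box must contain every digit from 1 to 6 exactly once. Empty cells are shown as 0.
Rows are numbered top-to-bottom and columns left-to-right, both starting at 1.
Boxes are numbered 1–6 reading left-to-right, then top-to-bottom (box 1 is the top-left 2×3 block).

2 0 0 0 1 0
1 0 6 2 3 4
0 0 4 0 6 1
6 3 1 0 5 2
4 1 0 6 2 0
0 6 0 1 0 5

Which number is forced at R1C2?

4

Cell R1C2 itself could take any of {4, 5} by direct elimination.
Consider where 4 can go in box 1.
R1C3 is out (column 3 already has a 4).
R2C2 is out (row 2 already has a 4).
So the only cell in box 1 that can hold 4 is R1C2.
Therefore R1C2 = 4.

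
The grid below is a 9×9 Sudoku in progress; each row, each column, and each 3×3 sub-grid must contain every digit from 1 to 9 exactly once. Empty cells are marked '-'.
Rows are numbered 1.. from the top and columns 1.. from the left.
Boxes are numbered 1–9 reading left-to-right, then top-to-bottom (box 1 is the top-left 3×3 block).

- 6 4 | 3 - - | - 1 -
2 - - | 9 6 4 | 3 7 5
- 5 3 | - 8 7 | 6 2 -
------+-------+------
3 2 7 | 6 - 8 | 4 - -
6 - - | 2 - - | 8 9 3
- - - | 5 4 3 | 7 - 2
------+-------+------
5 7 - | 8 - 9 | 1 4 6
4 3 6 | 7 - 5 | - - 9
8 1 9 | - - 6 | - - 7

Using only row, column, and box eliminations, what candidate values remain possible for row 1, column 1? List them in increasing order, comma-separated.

Row 1 already contains {1, 3, 4, 6}.
Column 1 already contains {2, 3, 4, 5, 6, 8}.
Its 3×3 block (box 1) already contains {2, 3, 4, 5, 6}.
Removing those from 1–9 leaves {7, 9} as the candidates for row 1, column 1.

7,9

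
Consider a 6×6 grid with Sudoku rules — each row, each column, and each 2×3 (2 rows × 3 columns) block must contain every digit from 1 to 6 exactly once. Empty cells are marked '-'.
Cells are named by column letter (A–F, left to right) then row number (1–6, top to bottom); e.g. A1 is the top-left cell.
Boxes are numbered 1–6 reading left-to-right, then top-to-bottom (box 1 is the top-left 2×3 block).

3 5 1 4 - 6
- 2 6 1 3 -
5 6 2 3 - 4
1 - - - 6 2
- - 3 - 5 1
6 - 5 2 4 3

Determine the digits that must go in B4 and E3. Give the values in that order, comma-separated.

For B4:
  Consider where 3 can go in box 3.
  C4 is out (column C already has a 3).
  So the only cell in box 3 that can hold 3 is B4.
  So B4 = 3.
For E3:
  Row 3 already contains {2, 3, 4, 5, 6}.
  Column E already contains {3, 4, 5, 6}.
  Its 2×3 block (box 4) already contains {2, 3, 4, 6}.
  The only value from 1–6 not eliminated is 1, so E3 = 1.

3,1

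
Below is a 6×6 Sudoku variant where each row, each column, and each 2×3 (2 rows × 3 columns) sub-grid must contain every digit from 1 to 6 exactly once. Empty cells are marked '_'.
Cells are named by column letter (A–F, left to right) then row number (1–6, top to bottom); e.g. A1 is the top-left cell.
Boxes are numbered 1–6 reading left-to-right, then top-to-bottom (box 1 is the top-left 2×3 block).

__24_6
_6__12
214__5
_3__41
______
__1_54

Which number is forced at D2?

Cell D2 itself could take any of {3, 5} by direct elimination.
Consider where 5 can go in box 2.
E1 is out (column E already has a 5).
So the only cell in box 2 that can hold 5 is D2.
Therefore D2 = 5.

5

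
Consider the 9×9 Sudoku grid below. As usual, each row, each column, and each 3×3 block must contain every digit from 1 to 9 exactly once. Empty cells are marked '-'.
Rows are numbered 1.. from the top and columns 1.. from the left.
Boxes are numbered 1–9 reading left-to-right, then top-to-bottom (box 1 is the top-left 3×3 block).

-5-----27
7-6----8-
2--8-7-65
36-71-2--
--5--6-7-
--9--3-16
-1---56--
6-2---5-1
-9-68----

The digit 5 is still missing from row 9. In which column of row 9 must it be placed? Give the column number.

1

Consider where 5 can go in row 9.
row 9, column 3 is out (column 3 already has a 5).
row 9, column 6 is out (column 6 already has a 5).
row 9, column 7 is out (column 7 already has a 5).
row 9, column 8 is out (box 9 already has a 5).
row 9, column 9 is out (column 9 already has a 5).
So the only cell in row 9 that can hold 5 is row 9, column 1.
That is column 1.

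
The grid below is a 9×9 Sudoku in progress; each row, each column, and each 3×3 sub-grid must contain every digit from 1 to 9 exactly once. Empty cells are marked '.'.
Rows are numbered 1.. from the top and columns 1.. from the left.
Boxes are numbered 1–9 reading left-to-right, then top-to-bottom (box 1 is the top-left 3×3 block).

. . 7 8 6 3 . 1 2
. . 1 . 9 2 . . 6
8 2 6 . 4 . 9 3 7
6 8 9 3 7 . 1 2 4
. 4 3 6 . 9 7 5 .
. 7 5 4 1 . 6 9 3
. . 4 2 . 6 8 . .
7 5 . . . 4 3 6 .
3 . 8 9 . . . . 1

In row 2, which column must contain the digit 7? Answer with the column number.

Consider where 7 can go in row 2.
row 2, column 1 is out (column 1 already has a 7).
row 2, column 2 is out (column 2 already has a 7).
row 2, column 7 is out (column 7 already has a 7).
row 2, column 8 is out (box 3 already has a 7).
So the only cell in row 2 that can hold 7 is row 2, column 4.
That is column 4.

4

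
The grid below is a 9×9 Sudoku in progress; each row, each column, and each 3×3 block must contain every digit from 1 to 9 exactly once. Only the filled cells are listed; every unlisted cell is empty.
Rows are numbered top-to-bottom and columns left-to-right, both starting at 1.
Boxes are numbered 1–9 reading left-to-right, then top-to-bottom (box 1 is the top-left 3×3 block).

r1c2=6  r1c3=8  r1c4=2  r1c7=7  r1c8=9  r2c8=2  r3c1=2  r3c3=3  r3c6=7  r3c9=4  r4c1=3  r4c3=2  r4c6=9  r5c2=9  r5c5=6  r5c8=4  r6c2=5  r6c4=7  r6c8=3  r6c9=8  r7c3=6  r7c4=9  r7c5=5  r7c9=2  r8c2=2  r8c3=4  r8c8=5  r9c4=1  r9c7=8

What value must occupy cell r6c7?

9

Cell r6c7 itself could take any of {1, 2, 6, 9} by direct elimination.
Consider where 9 can go in row 6.
r6c1 is out (box 4 already has a 9).
r6c3 is out (box 4 already has a 9).
r6c5 is out (box 5 already has a 9).
r6c6 is out (column 6 already has a 9).
So the only cell in row 6 that can hold 9 is r6c7.
Therefore r6c7 = 9.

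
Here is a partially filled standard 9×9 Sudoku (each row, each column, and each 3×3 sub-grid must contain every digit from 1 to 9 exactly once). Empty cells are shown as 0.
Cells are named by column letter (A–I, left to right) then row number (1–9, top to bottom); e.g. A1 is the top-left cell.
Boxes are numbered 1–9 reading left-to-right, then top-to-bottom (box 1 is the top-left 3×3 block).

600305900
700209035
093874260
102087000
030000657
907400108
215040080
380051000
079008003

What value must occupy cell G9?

5

Cell G9 itself could take any of {4, 5} by direct elimination.
Consider where 5 can go in column G.
G2 is out (row 2 already has a 5).
G4 is out (box 6 already has a 5).
G7 is out (row 7 already has a 5).
G8 is out (row 8 already has a 5).
So the only cell in column G that can hold 5 is G9.
Therefore G9 = 5.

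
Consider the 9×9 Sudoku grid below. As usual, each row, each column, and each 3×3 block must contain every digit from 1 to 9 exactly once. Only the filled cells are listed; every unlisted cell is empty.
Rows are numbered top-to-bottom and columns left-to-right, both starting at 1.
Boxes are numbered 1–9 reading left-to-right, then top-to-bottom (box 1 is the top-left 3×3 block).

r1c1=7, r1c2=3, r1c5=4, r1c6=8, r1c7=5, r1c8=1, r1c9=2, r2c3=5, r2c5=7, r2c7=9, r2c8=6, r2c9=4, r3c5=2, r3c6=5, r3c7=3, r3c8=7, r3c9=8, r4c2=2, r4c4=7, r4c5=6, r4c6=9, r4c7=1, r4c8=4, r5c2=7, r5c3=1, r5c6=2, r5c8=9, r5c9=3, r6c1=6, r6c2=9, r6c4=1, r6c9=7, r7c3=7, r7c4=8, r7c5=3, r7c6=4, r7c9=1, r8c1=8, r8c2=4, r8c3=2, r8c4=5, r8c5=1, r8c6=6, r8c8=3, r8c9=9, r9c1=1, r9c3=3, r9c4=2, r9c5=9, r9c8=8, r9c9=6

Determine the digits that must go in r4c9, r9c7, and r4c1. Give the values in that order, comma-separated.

5,4,3

For r4c9:
  Row 4 already contains {1, 2, 4, 6, 7, 9}.
  Column 9 already contains {1, 2, 3, 4, 6, 7, 8, 9}.
  Its 3×3 block (box 6) already contains {1, 3, 4, 7, 9}.
  The only value from 1–9 not eliminated is 5, so r4c9 = 5.
For r9c7:
  Consider where 4 can go in column 7.
  r5c7 is out (box 6 already has a 4).
  r6c7 is out (box 6 already has a 4).
  r7c7 is out (row 7 already has a 4).
  r8c7 is out (row 8 already has a 4).
  So the only cell in column 7 that can hold 4 is r9c7.
  So r9c7 = 4.
For r4c1:
  Consider where 3 can go in row 4.
  r4c3 is out (column 3 already has a 3).
  r4c9 is out (column 9 already has a 3).
  So the only cell in row 4 that can hold 3 is r4c1.
  So r4c1 = 3.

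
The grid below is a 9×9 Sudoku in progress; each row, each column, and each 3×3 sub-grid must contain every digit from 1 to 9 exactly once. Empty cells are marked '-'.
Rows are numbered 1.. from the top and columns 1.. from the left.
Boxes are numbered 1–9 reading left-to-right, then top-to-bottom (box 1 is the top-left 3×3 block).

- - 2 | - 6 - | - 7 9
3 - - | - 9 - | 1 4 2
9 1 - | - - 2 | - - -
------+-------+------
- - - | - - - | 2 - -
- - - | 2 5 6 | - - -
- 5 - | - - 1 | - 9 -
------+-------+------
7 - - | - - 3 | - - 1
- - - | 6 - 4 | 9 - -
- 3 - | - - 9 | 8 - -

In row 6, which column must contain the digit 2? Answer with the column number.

1

Consider where 2 can go in row 6.
row 6, column 3 is out (column 3 already has a 2).
row 6, column 4 is out (column 4 already has a 2).
row 6, column 5 is out (box 5 already has a 2).
row 6, column 7 is out (column 7 already has a 2).
row 6, column 9 is out (column 9 already has a 2).
So the only cell in row 6 that can hold 2 is row 6, column 1.
That is column 1.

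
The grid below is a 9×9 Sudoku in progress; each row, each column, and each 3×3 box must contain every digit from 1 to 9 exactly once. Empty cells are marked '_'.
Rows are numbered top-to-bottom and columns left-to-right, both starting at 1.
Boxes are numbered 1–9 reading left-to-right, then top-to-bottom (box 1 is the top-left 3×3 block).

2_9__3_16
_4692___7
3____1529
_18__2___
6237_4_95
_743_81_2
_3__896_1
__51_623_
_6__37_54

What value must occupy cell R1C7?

Cell R1C7 itself could take any of {4, 8} by direct elimination.
Consider where 4 can go in box 3.
R2C7 is out (row 2 already has a 4).
R2C8 is out (row 2 already has a 4).
So the only cell in box 3 that can hold 4 is R1C7.
Therefore R1C7 = 4.

4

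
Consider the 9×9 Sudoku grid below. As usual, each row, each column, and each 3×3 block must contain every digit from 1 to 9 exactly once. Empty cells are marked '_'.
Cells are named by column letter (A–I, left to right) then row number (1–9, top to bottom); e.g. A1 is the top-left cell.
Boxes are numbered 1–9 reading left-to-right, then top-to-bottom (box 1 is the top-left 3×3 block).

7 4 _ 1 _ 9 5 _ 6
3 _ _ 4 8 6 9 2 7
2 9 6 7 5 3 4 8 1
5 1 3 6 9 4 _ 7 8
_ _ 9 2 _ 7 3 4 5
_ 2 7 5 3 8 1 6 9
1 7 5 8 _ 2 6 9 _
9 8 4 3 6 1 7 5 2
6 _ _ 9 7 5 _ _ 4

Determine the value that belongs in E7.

Row 7 already contains {1, 2, 5, 6, 7, 8, 9}.
Column E already contains {3, 5, 6, 7, 8, 9}.
Its 3×3 block (box 8) already contains {1, 2, 3, 5, 6, 7, 8, 9}.
The only value from 1–9 not eliminated is 4, so E7 = 4.

4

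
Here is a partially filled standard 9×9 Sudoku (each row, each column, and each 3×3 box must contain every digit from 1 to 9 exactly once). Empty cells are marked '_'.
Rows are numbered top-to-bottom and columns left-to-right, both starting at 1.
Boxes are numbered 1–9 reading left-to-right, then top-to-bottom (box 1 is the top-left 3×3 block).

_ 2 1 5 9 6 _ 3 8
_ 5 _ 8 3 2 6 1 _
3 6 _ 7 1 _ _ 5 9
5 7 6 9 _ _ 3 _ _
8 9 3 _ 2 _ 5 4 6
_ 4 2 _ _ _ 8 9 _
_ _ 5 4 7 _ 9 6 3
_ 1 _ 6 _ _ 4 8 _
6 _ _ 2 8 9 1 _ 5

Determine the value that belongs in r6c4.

3

Cell r6c4 itself could take any of {1, 3} by direct elimination.
Consider where 3 can go in column 4.
r5c4 is out (row 5 already has a 3).
So the only cell in column 4 that can hold 3 is r6c4.
Therefore r6c4 = 3.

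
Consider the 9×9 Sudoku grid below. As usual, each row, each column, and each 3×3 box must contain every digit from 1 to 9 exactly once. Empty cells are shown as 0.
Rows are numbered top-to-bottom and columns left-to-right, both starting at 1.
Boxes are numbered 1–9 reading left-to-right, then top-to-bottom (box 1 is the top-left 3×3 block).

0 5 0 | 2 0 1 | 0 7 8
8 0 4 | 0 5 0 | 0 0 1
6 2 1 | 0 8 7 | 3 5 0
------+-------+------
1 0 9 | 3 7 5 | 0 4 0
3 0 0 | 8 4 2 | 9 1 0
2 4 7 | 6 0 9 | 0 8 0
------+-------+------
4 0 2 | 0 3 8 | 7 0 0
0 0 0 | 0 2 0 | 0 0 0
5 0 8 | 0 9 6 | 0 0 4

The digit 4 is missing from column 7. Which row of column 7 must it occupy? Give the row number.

Consider where 4 can go in column 7.
r2c7 is out (row 2 already has a 4).
r4c7 is out (row 4 already has a 4).
r6c7 is out (row 6 already has a 4).
r8c7 is out (box 9 already has a 4).
r9c7 is out (row 9 already has a 4).
So the only cell in column 7 that can hold 4 is r1c7.
That is row 1.

1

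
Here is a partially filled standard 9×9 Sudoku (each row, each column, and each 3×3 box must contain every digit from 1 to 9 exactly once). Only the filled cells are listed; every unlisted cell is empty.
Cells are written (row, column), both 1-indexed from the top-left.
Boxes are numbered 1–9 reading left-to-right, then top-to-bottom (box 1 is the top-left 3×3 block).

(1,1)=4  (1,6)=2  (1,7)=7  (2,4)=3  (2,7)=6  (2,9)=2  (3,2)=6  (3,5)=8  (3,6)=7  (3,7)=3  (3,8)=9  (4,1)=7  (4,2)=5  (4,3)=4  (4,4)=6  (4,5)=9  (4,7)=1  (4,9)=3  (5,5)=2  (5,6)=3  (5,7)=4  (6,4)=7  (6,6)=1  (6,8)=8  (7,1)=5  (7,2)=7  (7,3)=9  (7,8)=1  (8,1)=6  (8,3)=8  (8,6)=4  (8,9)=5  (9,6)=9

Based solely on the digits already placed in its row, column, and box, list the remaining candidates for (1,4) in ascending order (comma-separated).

1,5,9

Row 1 already contains {2, 4, 7}.
Column 4 already contains {3, 6, 7}.
Its 3×3 block (box 2) already contains {2, 3, 7, 8}.
Removing those from 1–9 leaves {1, 5, 9} as the candidates for (1,4).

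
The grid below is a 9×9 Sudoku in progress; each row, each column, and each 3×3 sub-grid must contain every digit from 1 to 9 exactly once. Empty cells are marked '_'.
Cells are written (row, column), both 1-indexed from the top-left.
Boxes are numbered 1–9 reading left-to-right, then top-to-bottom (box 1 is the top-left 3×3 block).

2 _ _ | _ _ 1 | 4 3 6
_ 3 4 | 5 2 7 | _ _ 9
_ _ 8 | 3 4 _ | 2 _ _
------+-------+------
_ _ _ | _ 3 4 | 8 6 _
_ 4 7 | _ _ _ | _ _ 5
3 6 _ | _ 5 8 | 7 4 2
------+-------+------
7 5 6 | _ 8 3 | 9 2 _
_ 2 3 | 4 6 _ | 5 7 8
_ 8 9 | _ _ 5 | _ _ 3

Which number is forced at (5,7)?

3

Cell (5,7) itself could take any of {1, 3} by direct elimination.
Consider where 3 can go in box 6.
(4,9) is out (row 4 already has a 3).
(5,8) is out (column 8 already has a 3).
So the only cell in box 6 that can hold 3 is (5,7).
Therefore (5,7) = 3.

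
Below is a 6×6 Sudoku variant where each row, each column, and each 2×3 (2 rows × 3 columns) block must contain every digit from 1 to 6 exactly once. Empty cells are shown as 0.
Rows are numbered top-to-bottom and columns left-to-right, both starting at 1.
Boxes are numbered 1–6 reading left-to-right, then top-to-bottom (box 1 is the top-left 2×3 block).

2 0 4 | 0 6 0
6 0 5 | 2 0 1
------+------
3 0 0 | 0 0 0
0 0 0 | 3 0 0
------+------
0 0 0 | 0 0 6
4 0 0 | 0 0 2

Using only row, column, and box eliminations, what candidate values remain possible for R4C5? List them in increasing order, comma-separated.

Row 4 already contains {3}.
Column 5 already contains {6}.
Its 2×3 block (box 4) already contains {3}.
Removing those from 1–6 leaves {1, 2, 4, 5} as the candidates for R4C5.

1,2,4,5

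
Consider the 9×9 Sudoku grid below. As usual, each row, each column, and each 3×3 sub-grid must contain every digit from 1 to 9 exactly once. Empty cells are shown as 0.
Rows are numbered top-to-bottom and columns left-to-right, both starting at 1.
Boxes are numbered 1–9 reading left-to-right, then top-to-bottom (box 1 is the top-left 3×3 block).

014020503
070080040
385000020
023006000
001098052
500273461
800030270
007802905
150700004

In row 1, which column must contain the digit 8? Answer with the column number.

8

Consider where 8 can go in row 1.
R1C1 is out (column 1 already has a 8).
R1C4 is out (column 4 already has a 8).
R1C6 is out (column 6 already has a 8).
So the only cell in row 1 that can hold 8 is R1C8.
That is column 8.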